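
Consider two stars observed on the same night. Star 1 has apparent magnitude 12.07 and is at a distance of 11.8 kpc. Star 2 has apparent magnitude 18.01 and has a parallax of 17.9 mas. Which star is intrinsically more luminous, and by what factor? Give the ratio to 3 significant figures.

Star 1: d = 11.8 kpc = 11800 pc
Star 1: M = m − 5 log₁₀ d + 5 = 12.07 − 5·4.0719 + 5 = -3.289
Star 2: p = 17.9 mas = 0.0179″ → d = 1/p = 55.87 pc
Star 2: M = m − 5 log₁₀ d + 5 = 18.01 − 5·1.7471 + 5 = 14.274
ΔM = M_1 − M_2 = -3.289 − (14.274) = -17.564; smaller M is more luminous → Star 1.
L ratio = 10^(0.4 |ΔM|) = 10^7.025 = 1.060×10^7

Star 1 is more luminous, by a factor of 1.06×10^7.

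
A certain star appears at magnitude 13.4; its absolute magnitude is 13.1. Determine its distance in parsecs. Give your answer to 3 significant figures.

μ = m − M = 0.300
m − M = 5 log₁₀ d − 5
log₁₀ d = (m − M)/5 + 1 = 1.0600
d = 10^1.0600 = 11.48 pc

d ≈ 11.5 pc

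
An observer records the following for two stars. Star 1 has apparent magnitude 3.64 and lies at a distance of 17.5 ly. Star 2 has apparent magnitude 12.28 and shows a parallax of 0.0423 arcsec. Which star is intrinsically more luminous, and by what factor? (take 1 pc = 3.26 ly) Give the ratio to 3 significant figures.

Star 1 is more luminous, by a factor of 147.

Star 1: d = 17.5 ly / 3.26 = 5.368 pc
Star 1: M = m − 5 log₁₀ d + 5 = 3.64 − 5·0.7298 + 5 = 4.991
Star 2: d = 1/p = 1/0.0423″ = 23.64 pc
Star 2: M = m − 5 log₁₀ d + 5 = 12.28 − 5·1.3737 + 5 = 10.412
ΔM = M_1 − M_2 = 4.991 − (10.412) = -5.421; smaller M is more luminous → Star 1.
L ratio = 10^(0.4 |ΔM|) = 10^2.168 = 147.3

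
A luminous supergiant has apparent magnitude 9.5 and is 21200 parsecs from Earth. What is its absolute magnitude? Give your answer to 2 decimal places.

5 log₁₀(d/10 pc) = 5 log₁₀(21200) − 5 = 16.632
M = m − 5 log₁₀(d/10) = 9.5 − 16.632 = -7.132

M ≈ -7.13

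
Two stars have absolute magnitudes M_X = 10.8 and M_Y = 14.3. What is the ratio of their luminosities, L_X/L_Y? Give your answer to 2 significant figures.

ΔM = M_X − M_Y = -3.5
L_X/L_Y = 10^(−0.4 ΔM) = 10^1.400 = 25.12

L_X/L_Y ≈ 25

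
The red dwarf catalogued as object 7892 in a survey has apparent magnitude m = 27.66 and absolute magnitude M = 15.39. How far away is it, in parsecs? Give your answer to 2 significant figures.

d ≈ 2800 pc

Distance modulus: m − M = 27.66 − (15.39) = 12.270
m − M = 5 log₁₀ d − 5
log₁₀ d = (m − M)/5 + 1 = 3.4540
d = 10^3.4540 = 2844 pc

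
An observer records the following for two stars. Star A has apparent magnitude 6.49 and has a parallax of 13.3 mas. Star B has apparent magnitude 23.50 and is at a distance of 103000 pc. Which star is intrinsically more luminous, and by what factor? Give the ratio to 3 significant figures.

Star A is more luminous, by a factor of 3.39.

Star A: p = 13.3 mas = 0.0133″ → d = 1/p = 75.19 pc
Star A: M = m − 5 log₁₀ d + 5 = 6.49 − 5·1.8761 + 5 = 2.109
Star B: M = m − 5 log₁₀ d + 5 = 23.50 − 5·5.0128 + 5 = 3.436
ΔM = M_A − M_B = 2.109 − (3.436) = -1.327; smaller M is more luminous → Star A.
L ratio = 10^(0.4 |ΔM|) = 10^0.531 = 3.393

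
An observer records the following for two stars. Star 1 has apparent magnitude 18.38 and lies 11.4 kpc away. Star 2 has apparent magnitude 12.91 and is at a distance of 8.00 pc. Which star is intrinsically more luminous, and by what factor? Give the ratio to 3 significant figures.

Star 1 is more luminous, by a factor of 13200.

Star 1: d = 11.4 kpc = 11400 pc
Star 1: M = m − 5 log₁₀ d + 5 = 18.38 − 5·4.0569 + 5 = 3.095
Star 2: M = m − 5 log₁₀ d + 5 = 12.91 − 5·0.9031 + 5 = 13.395
ΔM = M_1 − M_2 = 3.095 − (13.395) = -10.299; smaller M is more luminous → Star 1.
L ratio = 10^(0.4 |ΔM|) = 10^4.120 = 13170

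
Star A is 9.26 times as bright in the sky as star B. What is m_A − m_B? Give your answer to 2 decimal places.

m_A − m_B ≈ -2.42

Pogson: Δm = −2.5 log₁₀(ratio) = −2.5 log₁₀(9.26) = −2.5 × 0.9666 = -2.417
Star A is brighter, so it has the smaller magnitude: the difference is negative.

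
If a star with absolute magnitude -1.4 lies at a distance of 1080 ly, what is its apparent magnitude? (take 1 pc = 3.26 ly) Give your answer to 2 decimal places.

m ≈ 6.20

d = 1080 ly / 3.26 = 331.3 pc
m = M + 5 log₁₀ d − 5 = -1.4 + 5·2.5202 − 5 = 6.201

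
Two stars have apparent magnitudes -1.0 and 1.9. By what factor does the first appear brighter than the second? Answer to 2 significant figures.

14

Magnitude difference = -2.9
Flux ratio = 10^(−0.4 Δm) = 10^(−0.4 × -2.9) = 10^1.160 = 14.45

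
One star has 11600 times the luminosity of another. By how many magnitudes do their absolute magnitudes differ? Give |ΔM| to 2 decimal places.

|ΔM| ≈ 10.16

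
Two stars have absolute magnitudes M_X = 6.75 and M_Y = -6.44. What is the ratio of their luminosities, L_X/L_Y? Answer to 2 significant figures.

L_X/L_Y ≈ 5.3×10^-6

ΔM = M_X − M_Y = 13.19
L_X/L_Y = 10^(−0.4 ΔM) = 10^-5.276 = 5.297×10^-6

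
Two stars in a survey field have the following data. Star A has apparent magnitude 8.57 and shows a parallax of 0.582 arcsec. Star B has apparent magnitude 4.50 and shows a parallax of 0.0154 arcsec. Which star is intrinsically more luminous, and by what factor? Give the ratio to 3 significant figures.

Star A: d = 1/p = 1/0.582″ = 1.718 pc
Star A: M = m − 5 log₁₀ d + 5 = 8.57 − 5·0.2351 + 5 = 12.395
Star B: d = 1/p = 1/0.0154″ = 64.94 pc
Star B: M = m − 5 log₁₀ d + 5 = 4.50 − 5·1.8125 + 5 = 0.438
ΔM = M_A − M_B = 12.395 − (0.438) = 11.957; smaller M is more luminous → Star B.
L ratio = 10^(0.4 |ΔM|) = 10^4.783 = 60650

Star B is more luminous, by a factor of 60600.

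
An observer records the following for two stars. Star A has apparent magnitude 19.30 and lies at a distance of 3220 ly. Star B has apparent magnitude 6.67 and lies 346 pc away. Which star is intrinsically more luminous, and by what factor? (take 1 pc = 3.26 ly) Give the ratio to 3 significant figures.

Star A: d = 3220 ly / 3.26 = 987.7 pc
Star A: M = m − 5 log₁₀ d + 5 = 19.30 − 5·2.9946 + 5 = 9.327
Star B: M = m − 5 log₁₀ d + 5 = 6.67 − 5·2.5391 + 5 = -1.025
ΔM = M_A − M_B = 9.327 − (-1.025) = 10.352; smaller M is more luminous → Star B.
L ratio = 10^(0.4 |ΔM|) = 10^4.141 = 13830

Star B is more luminous, by a factor of 13800.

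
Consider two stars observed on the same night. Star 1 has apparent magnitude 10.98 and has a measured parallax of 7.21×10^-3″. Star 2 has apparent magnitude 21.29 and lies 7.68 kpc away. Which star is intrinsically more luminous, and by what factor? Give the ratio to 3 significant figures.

Star 1: d = 1/p = 1/7.21×10^-3″ = 138.7 pc
Star 1: M = m − 5 log₁₀ d + 5 = 10.98 − 5·2.1421 + 5 = 5.270
Star 2: d = 7.68 kpc = 7680 pc
Star 2: M = m − 5 log₁₀ d + 5 = 21.29 − 5·3.8854 + 5 = 6.863
ΔM = M_1 − M_2 = 5.270 − (6.863) = -1.594; smaller M is more luminous → Star 1.
L ratio = 10^(0.4 |ΔM|) = 10^0.637 = 4.339

Star 1 is more luminous, by a factor of 4.34.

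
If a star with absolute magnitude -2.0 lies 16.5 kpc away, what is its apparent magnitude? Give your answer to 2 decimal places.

d = 16.5 kpc = 16500 pc
m = M + 5 log₁₀ d − 5 = -2.0 + 5·4.2175 − 5 = 14.087

m ≈ 14.09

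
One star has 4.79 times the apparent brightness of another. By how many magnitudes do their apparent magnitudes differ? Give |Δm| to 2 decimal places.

|Δm| ≈ 1.70

Pogson: Δm = −2.5 log₁₀(ratio) = −2.5 log₁₀(4.79) = −2.5 × 0.6803 = -1.701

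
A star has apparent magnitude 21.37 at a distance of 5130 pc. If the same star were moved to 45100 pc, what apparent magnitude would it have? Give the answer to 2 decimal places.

Flux ∝ 1/d², so Δm = 5 log₁₀(d₂/d₁) = 5 log₁₀(45100/5130) = 4.720
m₂ = m₁ + Δm = 21.37 + (4.720) = 26.090

m ≈ 26.09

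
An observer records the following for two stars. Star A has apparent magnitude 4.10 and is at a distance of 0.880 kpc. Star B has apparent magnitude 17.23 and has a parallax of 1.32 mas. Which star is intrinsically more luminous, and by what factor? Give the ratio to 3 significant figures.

Star A is more luminous, by a factor of 241000.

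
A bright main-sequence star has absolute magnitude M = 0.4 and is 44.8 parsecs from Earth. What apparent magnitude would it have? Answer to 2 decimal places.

m = M + 5 log₁₀ d − 5 = 0.4 + 5·1.6513 − 5 = 3.656

m ≈ 3.66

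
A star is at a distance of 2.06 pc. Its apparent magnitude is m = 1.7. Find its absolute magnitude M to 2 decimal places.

M ≈ 5.13

5 log₁₀(d/10 pc) = 5 log₁₀(2.060) − 5 = -3.431
M = m − 5 log₁₀(d/10) = 1.7 + 3.431 = 5.131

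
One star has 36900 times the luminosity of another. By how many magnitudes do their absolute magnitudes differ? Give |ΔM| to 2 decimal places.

|ΔM| ≈ 11.42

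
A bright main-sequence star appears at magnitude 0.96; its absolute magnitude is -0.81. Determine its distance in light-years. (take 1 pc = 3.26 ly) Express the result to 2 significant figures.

d ≈ 74 ly

Distance modulus: m − M = 0.96 − (-0.81) = 1.770
m − M = 5 log₁₀ d − 5
log₁₀ d = (m − M)/5 + 1 = 1.3540
d = 10^1.3540 = 22.59 pc
= 73.66 ly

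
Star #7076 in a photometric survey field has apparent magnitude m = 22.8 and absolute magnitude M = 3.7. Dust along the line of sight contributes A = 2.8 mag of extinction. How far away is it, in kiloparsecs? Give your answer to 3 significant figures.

m − M = 5 log₁₀(d/10 pc) + A  ⇒  22.8 − (3.7) − 2.8 = 5 log₁₀(d/10)
16.300 = 5 log₁₀(d/10)
log₁₀ d = (m − M − A)/5 + 1 = 4.2600
d = 10^4.2600 = 18200 pc
= 18.20 kpc

d ≈ 18.2 kpc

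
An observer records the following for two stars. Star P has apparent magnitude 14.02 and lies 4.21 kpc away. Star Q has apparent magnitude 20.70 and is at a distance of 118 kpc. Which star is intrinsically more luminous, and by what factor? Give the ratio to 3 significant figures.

Star Q is more luminous, by a factor of 1.67.

Star P: d = 4.21 kpc = 4210 pc
Star P: M = m − 5 log₁₀ d + 5 = 14.02 − 5·3.6243 + 5 = 0.899
Star Q: d = 118 kpc = 118000 pc
Star Q: M = m − 5 log₁₀ d + 5 = 20.70 − 5·5.0719 + 5 = 0.341
ΔM = M_P − M_Q = 0.899 − (0.341) = 0.558; smaller M is more luminous → Star Q.
L ratio = 10^(0.4 |ΔM|) = 10^0.223 = 1.672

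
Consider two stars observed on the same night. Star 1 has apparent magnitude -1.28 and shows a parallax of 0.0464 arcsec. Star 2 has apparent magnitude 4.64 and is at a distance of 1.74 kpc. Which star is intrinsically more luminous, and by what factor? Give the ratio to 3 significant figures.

Star 1: d = 1/p = 1/0.0464″ = 21.55 pc
Star 1: M = m − 5 log₁₀ d + 5 = -1.28 − 5·1.3335 + 5 = -2.947
Star 2: d = 1.74 kpc = 1740 pc
Star 2: M = m − 5 log₁₀ d + 5 = 4.64 − 5·3.2405 + 5 = -6.563
ΔM = M_1 − M_2 = -2.947 − (-6.563) = 3.615; smaller M is more luminous → Star 2.
L ratio = 10^(0.4 |ΔM|) = 10^1.446 = 27.93

Star 2 is more luminous, by a factor of 27.9.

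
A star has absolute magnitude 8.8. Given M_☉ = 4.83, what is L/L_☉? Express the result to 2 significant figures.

L/L_☉ ≈ 0.026

M − M_☉ = 8.8 − 4.83 = 3.970
L/L_☉ = 10^(−0.4 (M − M_☉)) = 10^-1.588 = 0.02582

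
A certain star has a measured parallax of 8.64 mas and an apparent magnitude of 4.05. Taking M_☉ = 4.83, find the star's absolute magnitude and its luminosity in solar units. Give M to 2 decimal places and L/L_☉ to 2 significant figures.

M ≈ -1.27; L/L_☉ ≈ 270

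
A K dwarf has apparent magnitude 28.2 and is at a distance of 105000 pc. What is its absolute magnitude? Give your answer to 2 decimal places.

M ≈ 8.09

5 log₁₀(d/10 pc) = 5 log₁₀(105000) − 5 = 20.106
M = m − 5 log₁₀(d/10) = 28.2 − 20.106 = 8.094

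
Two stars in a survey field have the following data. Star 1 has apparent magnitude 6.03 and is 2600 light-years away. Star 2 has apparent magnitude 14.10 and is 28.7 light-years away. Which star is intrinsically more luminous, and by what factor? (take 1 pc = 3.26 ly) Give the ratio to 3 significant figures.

Star 1: d = 2600 ly / 3.26 = 797.5 pc
Star 1: M = m − 5 log₁₀ d + 5 = 6.03 − 5·2.9018 + 5 = -3.479
Star 2: d = 28.7 ly / 3.26 = 8.804 pc
Star 2: M = m − 5 log₁₀ d + 5 = 14.10 − 5·0.9447 + 5 = 14.377
ΔM = M_1 − M_2 = -3.479 − (14.377) = -17.855; smaller M is more luminous → Star 1.
L ratio = 10^(0.4 |ΔM|) = 10^7.142 = 1.387×10^7

Star 1 is more luminous, by a factor of 1.39×10^7.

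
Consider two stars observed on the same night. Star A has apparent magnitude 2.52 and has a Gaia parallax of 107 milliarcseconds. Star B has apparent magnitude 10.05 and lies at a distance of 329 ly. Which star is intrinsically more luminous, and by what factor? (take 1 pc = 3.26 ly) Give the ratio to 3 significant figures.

Star A: p = 107 mas = 0.107″ → d = 1/p = 9.346 pc
Star A: M = m − 5 log₁₀ d + 5 = 2.52 − 5·0.9706 + 5 = 2.667
Star B: d = 329 ly / 3.26 = 100.9 pc
Star B: M = m − 5 log₁₀ d + 5 = 10.05 − 5·2.0040 + 5 = 5.030
ΔM = M_A − M_B = 2.667 − (5.030) = -2.363; smaller M is more luminous → Star A.
L ratio = 10^(0.4 |ΔM|) = 10^0.945 = 8.816

Star A is more luminous, by a factor of 8.82.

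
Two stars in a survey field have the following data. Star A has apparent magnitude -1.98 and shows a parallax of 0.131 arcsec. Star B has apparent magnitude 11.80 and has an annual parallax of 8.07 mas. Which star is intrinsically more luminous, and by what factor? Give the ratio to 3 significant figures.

Star A is more luminous, by a factor of 1230.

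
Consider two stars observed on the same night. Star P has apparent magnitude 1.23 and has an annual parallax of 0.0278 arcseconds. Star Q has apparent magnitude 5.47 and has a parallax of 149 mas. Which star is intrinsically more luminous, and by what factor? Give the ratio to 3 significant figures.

Star P is more luminous, by a factor of 1430.

Star P: d = 1/p = 1/0.0278″ = 35.97 pc
Star P: M = m − 5 log₁₀ d + 5 = 1.23 − 5·1.5560 + 5 = -1.550
Star Q: p = 149 mas = 0.149″ → d = 1/p = 6.711 pc
Star Q: M = m − 5 log₁₀ d + 5 = 5.47 − 5·0.8268 + 5 = 6.336
ΔM = M_P − M_Q = -1.550 − (6.336) = -7.886; smaller M is more luminous → Star P.
L ratio = 10^(0.4 |ΔM|) = 10^3.154 = 1427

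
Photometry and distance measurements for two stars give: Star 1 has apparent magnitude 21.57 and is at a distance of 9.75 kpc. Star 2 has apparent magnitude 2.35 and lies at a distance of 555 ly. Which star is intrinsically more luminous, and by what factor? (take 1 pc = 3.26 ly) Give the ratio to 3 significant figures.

Star 2 is more luminous, by a factor of 14900.

Star 1: d = 9.75 kpc = 9750 pc
Star 1: M = m − 5 log₁₀ d + 5 = 21.57 − 5·3.9890 + 5 = 6.625
Star 2: d = 555 ly / 3.26 = 170.2 pc
Star 2: M = m − 5 log₁₀ d + 5 = 2.35 − 5·2.2311 + 5 = -3.805
ΔM = M_1 − M_2 = 6.625 − (-3.805) = 10.430; smaller M is more luminous → Star 2.
L ratio = 10^(0.4 |ΔM|) = 10^4.172 = 14860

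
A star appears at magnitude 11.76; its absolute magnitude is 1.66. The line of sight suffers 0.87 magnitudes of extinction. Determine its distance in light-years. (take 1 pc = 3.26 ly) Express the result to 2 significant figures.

m − M = 5 log₁₀(d/10 pc) + A  ⇒  11.76 − (1.66) − 0.87 = 5 log₁₀(d/10)
9.230 = 5 log₁₀(d/10)
log₁₀ d = (m − M − A)/5 + 1 = 2.8460
d = 10^2.8460 = 701.5 pc
= 2287 ly

d ≈ 2300 ly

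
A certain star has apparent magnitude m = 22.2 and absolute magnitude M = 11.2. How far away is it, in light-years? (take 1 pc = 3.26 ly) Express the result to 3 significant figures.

μ = m − M = 11.000
m − M = 5 log₁₀ d − 5
log₁₀ d = (m − M)/5 + 1 = 3.2000
d = 10^3.2000 = 1585 pc
= 5167 ly

d ≈ 5170 ly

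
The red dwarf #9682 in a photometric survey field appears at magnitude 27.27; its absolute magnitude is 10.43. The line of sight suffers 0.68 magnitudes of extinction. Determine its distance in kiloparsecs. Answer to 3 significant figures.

d ≈ 17.1 kpc

m − M = 5 log₁₀(d/10 pc) + A  ⇒  27.27 − (10.43) − 0.68 = 5 log₁₀(d/10)
16.160 = 5 log₁₀(d/10)
log₁₀ d = (m − M − A)/5 + 1 = 4.2320
d = 10^4.2320 = 17060 pc
= 17.06 kpc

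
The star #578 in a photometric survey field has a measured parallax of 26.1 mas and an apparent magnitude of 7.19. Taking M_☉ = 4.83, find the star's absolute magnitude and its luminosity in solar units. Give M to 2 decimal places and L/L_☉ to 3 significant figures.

M ≈ 4.27; L/L_☉ ≈ 1.67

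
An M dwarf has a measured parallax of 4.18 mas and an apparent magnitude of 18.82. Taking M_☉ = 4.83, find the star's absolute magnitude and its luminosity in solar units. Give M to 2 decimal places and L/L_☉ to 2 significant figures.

M ≈ 11.93; L/L_☉ ≈ 1.5×10^-3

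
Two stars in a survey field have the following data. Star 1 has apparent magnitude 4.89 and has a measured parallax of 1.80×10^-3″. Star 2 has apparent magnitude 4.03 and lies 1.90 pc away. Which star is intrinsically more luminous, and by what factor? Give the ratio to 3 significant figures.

Star 1 is more luminous, by a factor of 38700.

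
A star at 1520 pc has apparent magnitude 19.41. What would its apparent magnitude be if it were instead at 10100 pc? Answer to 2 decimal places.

m ≈ 23.52

Flux ∝ 1/d², so Δm = 5 log₁₀(d₂/d₁) = 5 log₁₀(10100/1520) = 4.112
m₂ = m₁ + Δm = 19.41 + (4.112) = 23.522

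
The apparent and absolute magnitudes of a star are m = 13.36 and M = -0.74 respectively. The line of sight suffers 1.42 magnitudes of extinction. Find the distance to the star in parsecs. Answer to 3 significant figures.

d ≈ 3440 pc

m − M = 5 log₁₀(d/10 pc) + A  ⇒  13.36 − (-0.74) − 1.42 = 5 log₁₀(d/10)
12.680 = 5 log₁₀(d/10)
log₁₀ d = (m − M − A)/5 + 1 = 3.5360
d = 10^3.5360 = 3436 pc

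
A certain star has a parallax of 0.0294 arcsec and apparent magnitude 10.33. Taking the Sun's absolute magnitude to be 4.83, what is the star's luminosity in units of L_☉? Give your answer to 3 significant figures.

d = 1/p = 1/0.0294″ = 34.01 pc
M = m − 5 log₁₀ d + 5 = 10.33 − 5·1.5317 + 5 = 7.672
M − M_☉ = 7.672 − 4.83 = 2.842
L/L_☉ = 10^(−0.4 × 2.842) = 0.07300

L/L_☉ ≈ 0.0730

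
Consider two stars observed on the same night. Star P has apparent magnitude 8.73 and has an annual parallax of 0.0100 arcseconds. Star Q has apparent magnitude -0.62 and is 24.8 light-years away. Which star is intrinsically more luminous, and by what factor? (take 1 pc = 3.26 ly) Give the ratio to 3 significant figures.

Star Q is more luminous, by a factor of 31.8.

Star P: d = 1/p = 1/0.0100″ = 100.0 pc
Star P: M = m − 5 log₁₀ d + 5 = 8.73 − 5·2.0000 + 5 = 3.730
Star Q: d = 24.8 ly / 3.26 = 7.607 pc
Star Q: M = m − 5 log₁₀ d + 5 = -0.62 − 5·0.8812 + 5 = -0.026
ΔM = M_P − M_Q = 3.730 − (-0.026) = 3.756; smaller M is more luminous → Star Q.
L ratio = 10^(0.4 |ΔM|) = 10^1.502 = 31.80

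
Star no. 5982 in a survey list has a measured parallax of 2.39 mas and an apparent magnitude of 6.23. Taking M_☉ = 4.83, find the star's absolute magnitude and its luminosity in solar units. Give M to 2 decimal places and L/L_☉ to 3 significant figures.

M ≈ -1.88; L/L_☉ ≈ 482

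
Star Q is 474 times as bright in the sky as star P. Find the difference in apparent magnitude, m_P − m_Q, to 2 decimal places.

Pogson: Δm = −2.5 log₁₀(ratio) = −2.5 log₁₀(474) = −2.5 × 2.6758 = -6.689
Star Q is brighter so has the smaller magnitude: m_P − m_Q is positive.

m_P − m_Q ≈ 6.69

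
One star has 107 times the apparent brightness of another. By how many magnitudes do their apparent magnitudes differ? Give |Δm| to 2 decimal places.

|Δm| ≈ 5.07

Pogson: Δm = −2.5 log₁₀(ratio) = −2.5 log₁₀(107) = −2.5 × 2.0294 = -5.073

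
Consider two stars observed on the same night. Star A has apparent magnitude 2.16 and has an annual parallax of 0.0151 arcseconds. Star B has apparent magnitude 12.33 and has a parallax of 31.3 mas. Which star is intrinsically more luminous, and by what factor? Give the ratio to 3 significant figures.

Star A is more luminous, by a factor of 50200.

Star A: d = 1/p = 1/0.0151″ = 66.23 pc
Star A: M = m − 5 log₁₀ d + 5 = 2.16 − 5·1.8210 + 5 = -1.945
Star B: p = 31.3 mas = 0.0313″ → d = 1/p = 31.95 pc
Star B: M = m − 5 log₁₀ d + 5 = 12.33 − 5·1.5045 + 5 = 9.808
ΔM = M_A − M_B = -1.945 − (9.808) = -11.753; smaller M is more luminous → Star A.
L ratio = 10^(0.4 |ΔM|) = 10^4.701 = 50250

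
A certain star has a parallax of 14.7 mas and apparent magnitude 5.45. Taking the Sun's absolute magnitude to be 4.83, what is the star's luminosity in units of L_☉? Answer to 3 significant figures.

L/L_☉ ≈ 26.1

d = 1/p = 1000/14.7 mas = 68.03 pc
M = m − 5 log₁₀ d + 5 = 5.45 − 5·1.8327 + 5 = 1.287
M − M_☉ = 1.287 − 4.83 = -3.543
L/L_☉ = 10^(−0.4 × -3.543) = 26.14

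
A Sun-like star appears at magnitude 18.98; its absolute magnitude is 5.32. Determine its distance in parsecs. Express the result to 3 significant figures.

d ≈ 5400 pc

Distance modulus: m − M = 18.98 − (5.32) = 13.660
m − M = 5 log₁₀ d − 5
log₁₀ d = (m − M)/5 + 1 = 3.7320
d = 10^3.7320 = 5395 pc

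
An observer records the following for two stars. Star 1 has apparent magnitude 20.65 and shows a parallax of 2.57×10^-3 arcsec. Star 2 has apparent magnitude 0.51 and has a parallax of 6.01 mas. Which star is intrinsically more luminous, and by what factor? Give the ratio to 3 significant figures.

Star 1: d = 1/p = 1/2.57×10^-3″ = 389.1 pc
Star 1: M = m − 5 log₁₀ d + 5 = 20.65 − 5·2.5901 + 5 = 12.700
Star 2: p = 6.01 mas = 6.01×10^-3″ → d = 1/p = 166.4 pc
Star 2: M = m − 5 log₁₀ d + 5 = 0.51 − 5·2.2211 + 5 = -5.596
ΔM = M_1 − M_2 = 12.700 − (-5.596) = 18.295; smaller M is more luminous → Star 2.
L ratio = 10^(0.4 |ΔM|) = 10^7.318 = 2.080×10^7

Star 2 is more luminous, by a factor of 2.08×10^7.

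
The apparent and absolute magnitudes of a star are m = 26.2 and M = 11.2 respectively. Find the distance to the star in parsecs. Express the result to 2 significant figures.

d ≈ 10000 pc

Distance modulus: m − M = 26.2 − (11.2) = 15.000
m − M = 5 log₁₀ d − 5
log₁₀ d = (m − M)/5 + 1 = 4.0000
d = 10^4.0000 = 10000 pc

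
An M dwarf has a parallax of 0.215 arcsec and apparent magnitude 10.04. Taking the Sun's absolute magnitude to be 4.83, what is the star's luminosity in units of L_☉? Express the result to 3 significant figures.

L/L_☉ ≈ 1.78×10^-3

d = 1/p = 1/0.215″ = 4.651 pc
M = m − 5 log₁₀ d + 5 = 10.04 − 5·0.6676 + 5 = 11.702
M − M_☉ = 11.702 − 4.83 = 6.872
L/L_☉ = 10^(−0.4 × 6.872) = 1.783×10^-3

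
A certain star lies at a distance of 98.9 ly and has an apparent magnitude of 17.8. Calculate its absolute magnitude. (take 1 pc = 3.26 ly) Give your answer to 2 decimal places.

d = 98.9 ly / 3.26 = 30.34 pc
5 log₁₀(d/10 pc) = 5 log₁₀(30.34) − 5 = 2.410
M = m − 5 log₁₀(d/10) = 17.8 − 2.410 = 15.390

M ≈ 15.39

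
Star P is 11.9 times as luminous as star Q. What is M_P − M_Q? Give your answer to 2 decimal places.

Pogson: ΔM = −2.5 log₁₀(ratio) = −2.5 log₁₀(11.9) = −2.5 × 1.0755 = -2.689
Star P is brighter, so it has the smaller magnitude: the difference is negative.

M_P − M_Q ≈ -2.69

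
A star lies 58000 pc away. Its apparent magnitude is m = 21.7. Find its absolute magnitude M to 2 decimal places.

M ≈ 2.88

5 log₁₀(d/10 pc) = 5 log₁₀(58000) − 5 = 18.817
M = m − 5 log₁₀(d/10) = 21.7 − 18.817 = 2.883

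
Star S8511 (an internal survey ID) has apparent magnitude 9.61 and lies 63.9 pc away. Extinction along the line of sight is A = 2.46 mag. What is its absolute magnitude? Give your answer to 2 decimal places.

M ≈ 3.12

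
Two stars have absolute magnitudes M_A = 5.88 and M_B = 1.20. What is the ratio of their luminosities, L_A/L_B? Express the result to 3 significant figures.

L_A/L_B ≈ 0.0134

ΔM = M_A − M_B = 4.68
L_A/L_B = 10^(−0.4 ΔM) = 10^-1.872 = 0.01343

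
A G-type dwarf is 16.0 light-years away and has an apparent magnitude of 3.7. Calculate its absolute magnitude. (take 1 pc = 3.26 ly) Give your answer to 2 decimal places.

d = 16.0 ly / 3.26 = 4.908 pc
5 log₁₀(d/10 pc) = 5 log₁₀(4.908) − 5 = -1.545
M = m − 5 log₁₀(d/10) = 3.7 + 1.545 = 5.245

M ≈ 5.25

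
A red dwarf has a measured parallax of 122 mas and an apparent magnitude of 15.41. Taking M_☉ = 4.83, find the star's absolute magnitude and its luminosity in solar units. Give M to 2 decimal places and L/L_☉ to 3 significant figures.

d = 1/p = 1000/122 mas = 8.197 pc
M = m − 5 log₁₀ d + 5 = 15.41 − 5·0.9136 + 5 = 15.842
M − M_☉ = 15.842 − 4.83 = 11.012
L/L_☉ = 10^(−0.4 × 11.012) = 3.938×10^-5

M ≈ 15.84; L/L_☉ ≈ 3.94×10^-5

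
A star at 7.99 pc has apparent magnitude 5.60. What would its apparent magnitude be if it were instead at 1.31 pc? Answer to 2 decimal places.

m ≈ 1.67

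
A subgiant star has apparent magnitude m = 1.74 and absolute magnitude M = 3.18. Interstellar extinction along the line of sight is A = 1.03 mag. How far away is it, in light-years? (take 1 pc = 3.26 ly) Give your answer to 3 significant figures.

m − M = 5 log₁₀(d/10 pc) + A  ⇒  1.74 − (3.18) − 1.03 = 5 log₁₀(d/10)
-2.470 = 5 log₁₀(d/10)
log₁₀ d = (m − M − A)/5 + 1 = 0.5060
d = 10^0.5060 = 3.206 pc
= 10.45 ly

d ≈ 10.5 ly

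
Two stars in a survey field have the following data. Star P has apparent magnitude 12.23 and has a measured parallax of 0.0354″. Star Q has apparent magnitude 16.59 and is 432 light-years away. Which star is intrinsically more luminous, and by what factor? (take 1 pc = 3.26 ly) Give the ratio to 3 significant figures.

Star P is more luminous, by a factor of 2.52.

Star P: d = 1/p = 1/0.0354″ = 28.25 pc
Star P: M = m − 5 log₁₀ d + 5 = 12.23 − 5·1.4510 + 5 = 9.975
Star Q: d = 432 ly / 3.26 = 132.5 pc
Star Q: M = m − 5 log₁₀ d + 5 = 16.59 − 5·2.1223 + 5 = 10.979
ΔM = M_P − M_Q = 9.975 − (10.979) = -1.004; smaller M is more luminous → Star P.
L ratio = 10^(0.4 |ΔM|) = 10^0.401 = 2.520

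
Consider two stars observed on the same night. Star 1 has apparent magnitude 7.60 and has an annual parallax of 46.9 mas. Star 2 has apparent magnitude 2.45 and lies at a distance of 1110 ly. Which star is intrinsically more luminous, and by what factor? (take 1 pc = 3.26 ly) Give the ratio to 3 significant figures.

Star 2 is more luminous, by a factor of 29300.

Star 1: p = 46.9 mas = 0.0469″ → d = 1/p = 21.32 pc
Star 1: M = m − 5 log₁₀ d + 5 = 7.60 − 5·1.3288 + 5 = 5.956
Star 2: d = 1110 ly / 3.26 = 340.5 pc
Star 2: M = m − 5 log₁₀ d + 5 = 2.45 − 5·2.5321 + 5 = -5.211
ΔM = M_1 − M_2 = 5.956 − (-5.211) = 11.166; smaller M is more luminous → Star 2.
L ratio = 10^(0.4 |ΔM|) = 10^4.467 = 29280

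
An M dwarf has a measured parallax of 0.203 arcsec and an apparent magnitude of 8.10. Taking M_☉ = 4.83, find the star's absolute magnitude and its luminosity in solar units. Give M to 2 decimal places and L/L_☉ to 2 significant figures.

M ≈ 9.64; L/L_☉ ≈ 0.012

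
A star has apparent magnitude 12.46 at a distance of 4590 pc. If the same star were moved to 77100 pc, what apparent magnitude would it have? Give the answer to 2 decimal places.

m ≈ 18.59

Flux ∝ 1/d², so Δm = 5 log₁₀(d₂/d₁) = 5 log₁₀(77100/4590) = 6.126
m₂ = m₁ + Δm = 12.46 + (6.126) = 18.586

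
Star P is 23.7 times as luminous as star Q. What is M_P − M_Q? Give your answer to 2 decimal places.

M_P − M_Q ≈ -3.44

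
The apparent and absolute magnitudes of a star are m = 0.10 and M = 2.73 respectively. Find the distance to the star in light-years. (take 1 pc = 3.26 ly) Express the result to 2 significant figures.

μ = m − M = -2.630
m − M = 5 log₁₀ d − 5
log₁₀ d = (m − M)/5 + 1 = 0.4740
d = 10^0.4740 = 2.979 pc
= 9.710 ly

d ≈ 9.7 ly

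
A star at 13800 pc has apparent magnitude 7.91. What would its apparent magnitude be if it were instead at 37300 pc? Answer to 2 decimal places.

Flux ∝ 1/d², so Δm = 5 log₁₀(d₂/d₁) = 5 log₁₀(37300/13800) = 2.159
m₂ = m₁ + Δm = 7.91 + (2.159) = 10.069

m ≈ 10.07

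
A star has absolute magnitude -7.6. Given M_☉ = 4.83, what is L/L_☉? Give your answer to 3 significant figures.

L/L_☉ ≈ 93800

M − M_☉ = -7.6 − 4.83 = -12.430
L/L_☉ = 10^(−0.4 (M − M_☉)) = 10^4.972 = 93760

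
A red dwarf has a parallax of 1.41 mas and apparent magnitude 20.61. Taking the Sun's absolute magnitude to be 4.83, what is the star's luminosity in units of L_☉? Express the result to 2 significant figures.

d = 1/p = 1000/1.41 mas = 709.2 pc
M = m − 5 log₁₀ d + 5 = 20.61 − 5·2.8508 + 5 = 11.356
M − M_☉ = 11.356 − 4.83 = 6.526
L/L_☉ = 10^(−0.4 × 6.526) = 2.452×10^-3

L/L_☉ ≈ 2.5×10^-3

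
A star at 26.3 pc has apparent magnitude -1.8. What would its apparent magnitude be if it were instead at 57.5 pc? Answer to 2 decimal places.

Flux ∝ 1/d², so Δm = 5 log₁₀(d₂/d₁) = 5 log₁₀(57.5/26.3) = 1.699
m₂ = m₁ + Δm = -1.8 + (1.699) = -0.101

m ≈ -0.10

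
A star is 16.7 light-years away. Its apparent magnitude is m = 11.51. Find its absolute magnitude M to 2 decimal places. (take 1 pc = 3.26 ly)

d = 16.7 ly / 3.26 = 5.123 pc
5 log₁₀(d/10 pc) = 5 log₁₀(5.123) − 5 = -1.453
M = m − 5 log₁₀(d/10) = 11.51 + 1.453 = 12.963

M ≈ 12.96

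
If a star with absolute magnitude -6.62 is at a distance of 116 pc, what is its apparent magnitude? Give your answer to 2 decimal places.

m = M + 5 log₁₀ d − 5 = -6.62 + 5·2.0645 − 5 = -1.298

m ≈ -1.30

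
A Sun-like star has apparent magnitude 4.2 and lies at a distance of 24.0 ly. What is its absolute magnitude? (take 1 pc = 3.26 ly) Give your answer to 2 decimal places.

M ≈ 4.87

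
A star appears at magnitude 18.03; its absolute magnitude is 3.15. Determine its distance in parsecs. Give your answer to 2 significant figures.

d ≈ 9500 pc

Distance modulus: m − M = 18.03 − (3.15) = 14.880
m − M = 5 log₁₀ d − 5
log₁₀ d = (m − M)/5 + 1 = 3.9760
d = 10^3.9760 = 9462 pc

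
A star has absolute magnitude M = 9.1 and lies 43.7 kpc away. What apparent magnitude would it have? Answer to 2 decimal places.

m ≈ 27.30

d = 43.7 kpc = 43700 pc
m = M + 5 log₁₀ d − 5 = 9.1 + 5·4.6405 − 5 = 27.302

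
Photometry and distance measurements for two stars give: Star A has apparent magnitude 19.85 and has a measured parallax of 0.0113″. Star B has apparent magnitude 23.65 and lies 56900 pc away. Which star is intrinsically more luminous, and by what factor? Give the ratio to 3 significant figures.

Star A: d = 1/p = 1/0.0113″ = 88.50 pc
Star A: M = m − 5 log₁₀ d + 5 = 19.85 − 5·1.9469 + 5 = 15.115
Star B: M = m − 5 log₁₀ d + 5 = 23.65 − 5·4.7551 + 5 = 4.874
ΔM = M_A − M_B = 15.115 − (4.874) = 10.241; smaller M is more luminous → Star B.
L ratio = 10^(0.4 |ΔM|) = 10^4.096 = 12480

Star B is more luminous, by a factor of 12500.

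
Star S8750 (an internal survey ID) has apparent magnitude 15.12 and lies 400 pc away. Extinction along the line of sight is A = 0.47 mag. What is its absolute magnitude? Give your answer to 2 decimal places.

5 log₁₀(d/10 pc) = 5 log₁₀(400.0) − 5 = 8.010
M = m − 5 log₁₀(d/10) − A = 15.12 − 8.010 − 0.47 = 6.640

M ≈ 6.64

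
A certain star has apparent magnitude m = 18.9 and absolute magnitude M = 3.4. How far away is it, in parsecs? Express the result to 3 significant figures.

d ≈ 12600 pc

Distance modulus: m − M = 18.9 − (3.4) = 15.500
m − M = 5 log₁₀ d − 5
log₁₀ d = (m − M)/5 + 1 = 4.1000
d = 10^4.1000 = 12590 pc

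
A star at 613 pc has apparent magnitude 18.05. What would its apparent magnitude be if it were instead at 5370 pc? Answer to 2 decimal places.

m ≈ 22.76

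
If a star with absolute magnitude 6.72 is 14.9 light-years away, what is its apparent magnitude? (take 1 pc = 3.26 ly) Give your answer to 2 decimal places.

d = 14.9 ly / 3.26 = 4.571 pc
m = M + 5 log₁₀ d − 5 = 6.72 + 5·0.6600 − 5 = 5.020

m ≈ 5.02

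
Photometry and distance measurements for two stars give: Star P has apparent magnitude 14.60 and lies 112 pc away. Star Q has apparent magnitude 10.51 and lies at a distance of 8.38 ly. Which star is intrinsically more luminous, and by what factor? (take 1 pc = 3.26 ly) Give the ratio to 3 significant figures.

Star P: M = m − 5 log₁₀ d + 5 = 14.60 − 5·2.0492 + 5 = 9.354
Star Q: d = 8.38 ly / 3.26 = 2.571 pc
Star Q: M = m − 5 log₁₀ d + 5 = 10.51 − 5·0.4100 + 5 = 13.460
ΔM = M_P − M_Q = 9.354 − (13.460) = -4.106; smaller M is more luminous → Star P.
L ratio = 10^(0.4 |ΔM|) = 10^1.642 = 43.89

Star P is more luminous, by a factor of 43.9.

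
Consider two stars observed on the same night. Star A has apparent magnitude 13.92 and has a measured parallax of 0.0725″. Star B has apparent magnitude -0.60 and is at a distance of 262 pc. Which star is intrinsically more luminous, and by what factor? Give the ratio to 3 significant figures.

Star B is more luminous, by a factor of 2.32×10^8.

Star A: d = 1/p = 1/0.0725″ = 13.79 pc
Star A: M = m − 5 log₁₀ d + 5 = 13.92 − 5·1.1397 + 5 = 13.222
Star B: M = m − 5 log₁₀ d + 5 = -0.60 − 5·2.4183 + 5 = -7.692
ΔM = M_A − M_B = 13.222 − (-7.692) = 20.913; smaller M is more luminous → Star B.
L ratio = 10^(0.4 |ΔM|) = 10^8.365 = 2.319×10^8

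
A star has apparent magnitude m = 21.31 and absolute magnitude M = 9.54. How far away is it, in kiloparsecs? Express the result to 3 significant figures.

d ≈ 2.26 kpc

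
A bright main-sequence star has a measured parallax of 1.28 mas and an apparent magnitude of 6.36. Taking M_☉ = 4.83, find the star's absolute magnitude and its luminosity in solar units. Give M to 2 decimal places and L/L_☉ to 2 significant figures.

d = 1/p = 1000/1.28 mas = 781.2 pc
M = m − 5 log₁₀ d + 5 = 6.36 − 5·2.8928 + 5 = -3.104
M − M_☉ = -3.104 − 4.83 = -7.934
L/L_☉ = 10^(−0.4 × -7.934) = 1491

M ≈ -3.10; L/L_☉ ≈ 1500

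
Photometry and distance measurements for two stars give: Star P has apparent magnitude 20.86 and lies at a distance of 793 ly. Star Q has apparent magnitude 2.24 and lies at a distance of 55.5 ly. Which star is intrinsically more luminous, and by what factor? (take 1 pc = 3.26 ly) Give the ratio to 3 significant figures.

Star P: d = 793 ly / 3.26 = 243.3 pc
Star P: M = m − 5 log₁₀ d + 5 = 20.86 − 5·2.3861 + 5 = 13.930
Star Q: d = 55.5 ly / 3.26 = 17.02 pc
Star Q: M = m − 5 log₁₀ d + 5 = 2.24 − 5·1.2311 + 5 = 1.085
ΔM = M_P − M_Q = 13.930 − (1.085) = 12.845; smaller M is more luminous → Star Q.
L ratio = 10^(0.4 |ΔM|) = 10^5.138 = 137400

Star Q is more luminous, by a factor of 137000.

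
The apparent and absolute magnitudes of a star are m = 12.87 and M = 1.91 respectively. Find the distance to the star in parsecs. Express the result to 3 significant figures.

Distance modulus: m − M = 12.87 − (1.91) = 10.960
m − M = 5 log₁₀ d − 5
log₁₀ d = (m − M)/5 + 1 = 3.1920
d = 10^3.1920 = 1556 pc

d ≈ 1560 pc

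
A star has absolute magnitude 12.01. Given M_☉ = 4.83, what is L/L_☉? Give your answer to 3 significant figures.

L/L_☉ ≈ 1.34×10^-3

M − M_☉ = 12.01 − 4.83 = 7.180
L/L_☉ = 10^(−0.4 (M − M_☉)) = 10^-2.872 = 1.343×10^-3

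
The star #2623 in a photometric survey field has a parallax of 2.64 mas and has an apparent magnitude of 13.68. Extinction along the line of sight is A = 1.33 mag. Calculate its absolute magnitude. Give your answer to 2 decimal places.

p = 2.64 mas = 2.64×10^-3″ → d = 1/p = 378.8 pc
5 log₁₀(d/10 pc) = 5 log₁₀(378.8) − 5 = 7.892
M = m − 5 log₁₀(d/10) − A = 13.68 − 7.892 − 1.33 = 4.458

M ≈ 4.46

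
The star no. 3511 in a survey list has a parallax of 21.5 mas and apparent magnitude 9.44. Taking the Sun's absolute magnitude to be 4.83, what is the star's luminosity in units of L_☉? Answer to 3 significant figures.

L/L_☉ ≈ 0.310

d = 1/p = 1000/21.5 mas = 46.51 pc
M = m − 5 log₁₀ d + 5 = 9.44 − 5·1.6676 + 5 = 6.102
M − M_☉ = 6.102 − 4.83 = 1.272
L/L_☉ = 10^(−0.4 × 1.272) = 0.3098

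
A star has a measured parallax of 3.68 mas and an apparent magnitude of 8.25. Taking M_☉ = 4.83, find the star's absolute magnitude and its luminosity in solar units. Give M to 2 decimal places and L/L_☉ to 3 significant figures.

M ≈ 1.08; L/L_☉ ≈ 31.6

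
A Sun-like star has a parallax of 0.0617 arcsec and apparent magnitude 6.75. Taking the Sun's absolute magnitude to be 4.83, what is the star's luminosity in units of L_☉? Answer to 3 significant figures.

L/L_☉ ≈ 0.448

d = 1/p = 1/0.0617″ = 16.21 pc
M = m − 5 log₁₀ d + 5 = 6.75 − 5·1.2097 + 5 = 5.701
M − M_☉ = 5.701 − 4.83 = 0.871
L/L_☉ = 10^(−0.4 × 0.871) = 0.4482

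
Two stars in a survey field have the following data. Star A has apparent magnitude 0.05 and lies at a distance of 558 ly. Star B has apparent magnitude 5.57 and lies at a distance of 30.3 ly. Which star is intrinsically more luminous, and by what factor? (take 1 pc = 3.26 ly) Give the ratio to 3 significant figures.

Star A is more luminous, by a factor of 54700.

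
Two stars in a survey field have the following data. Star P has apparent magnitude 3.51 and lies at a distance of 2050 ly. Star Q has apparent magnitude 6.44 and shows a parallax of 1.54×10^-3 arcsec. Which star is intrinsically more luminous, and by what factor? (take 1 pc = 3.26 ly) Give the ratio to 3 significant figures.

Star P: d = 2050 ly / 3.26 = 628.8 pc
Star P: M = m − 5 log₁₀ d + 5 = 3.51 − 5·2.7985 + 5 = -5.483
Star Q: d = 1/p = 1/1.54×10^-3″ = 649.4 pc
Star Q: M = m − 5 log₁₀ d + 5 = 6.44 − 5·2.8125 + 5 = -2.622
ΔM = M_P − M_Q = -5.483 − (-2.622) = -2.860; smaller M is more luminous → Star P.
L ratio = 10^(0.4 |ΔM|) = 10^1.144 = 13.94

Star P is more luminous, by a factor of 13.9.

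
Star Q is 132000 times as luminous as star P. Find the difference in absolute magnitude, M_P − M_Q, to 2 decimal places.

Pogson: ΔM = −2.5 log₁₀(ratio) = −2.5 log₁₀(132000) = −2.5 × 5.1206 = -12.801
Star Q is brighter so has the smaller magnitude: M_P − M_Q is positive.

M_P − M_Q ≈ 12.80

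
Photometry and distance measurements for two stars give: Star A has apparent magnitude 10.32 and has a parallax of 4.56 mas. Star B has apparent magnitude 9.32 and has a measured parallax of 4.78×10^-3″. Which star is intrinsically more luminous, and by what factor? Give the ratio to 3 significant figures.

Star B is more luminous, by a factor of 2.29.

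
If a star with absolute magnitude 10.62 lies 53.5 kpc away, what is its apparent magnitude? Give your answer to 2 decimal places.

m ≈ 29.26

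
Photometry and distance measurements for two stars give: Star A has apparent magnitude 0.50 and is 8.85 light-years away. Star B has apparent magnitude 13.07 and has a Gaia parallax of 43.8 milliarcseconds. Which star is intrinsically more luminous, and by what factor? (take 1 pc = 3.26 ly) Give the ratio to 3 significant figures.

Star A: d = 8.85 ly / 3.26 = 2.715 pc
Star A: M = m − 5 log₁₀ d + 5 = 0.50 − 5·0.4337 + 5 = 3.331
Star B: p = 43.8 mas = 0.0438″ → d = 1/p = 22.83 pc
Star B: M = m − 5 log₁₀ d + 5 = 13.07 − 5·1.3585 + 5 = 11.277
ΔM = M_A − M_B = 3.331 − (11.277) = -7.946; smaller M is more luminous → Star A.
L ratio = 10^(0.4 |ΔM|) = 10^3.178 = 1508

Star A is more luminous, by a factor of 1510.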